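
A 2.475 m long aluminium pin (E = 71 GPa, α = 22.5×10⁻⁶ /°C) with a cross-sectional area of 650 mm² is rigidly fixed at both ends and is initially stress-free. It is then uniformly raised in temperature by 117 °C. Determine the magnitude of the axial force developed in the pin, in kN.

Full restraint means ε = 0, so the stress is σ = EαΔT = 71×10³ × 22.5×10⁻⁶ × 117 = 186.9 MPa.
Then P = σA = 186.9 × 650 mm² = 121.5 kN, compressive.

P ≈ 121 kN (compressive)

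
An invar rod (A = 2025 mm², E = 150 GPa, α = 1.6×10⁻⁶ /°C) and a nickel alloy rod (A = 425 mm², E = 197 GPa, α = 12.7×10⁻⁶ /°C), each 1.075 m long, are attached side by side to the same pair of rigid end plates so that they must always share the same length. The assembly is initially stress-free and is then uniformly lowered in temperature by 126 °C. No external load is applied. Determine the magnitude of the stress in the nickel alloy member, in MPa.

Both members must finish at the same length. With the larger α, the nickel alloy tends to over-contract; the plates restrain it, putting the nickel alloy in tension and the invar in compression. With no external load the two internal forces are equal and opposite, magnitude P.
Compatibility of the two members (thermal + elastic change equal): (α₁ − α₂)ΔT = P·[1/(A₁E₁) + 1/(A₂E₂)].
|α₁ − α₂|·ΔT = 11.1×10⁻⁶ × 126 = 0.001399.
1/(A₁E₁) + 1/(A₂E₂) = 1/(2025×150×10³) + 1/(425×197×10³) = 1.524×10⁻⁸ N⁻¹.
So P = 0.001399 / 1.524×10⁻⁸ = 91.8 kN.
σ_{nickel alloy} = P/A₂ = 91800/425 = 216 MPa, tensile.

σ ≈ 216 MPa (tensile)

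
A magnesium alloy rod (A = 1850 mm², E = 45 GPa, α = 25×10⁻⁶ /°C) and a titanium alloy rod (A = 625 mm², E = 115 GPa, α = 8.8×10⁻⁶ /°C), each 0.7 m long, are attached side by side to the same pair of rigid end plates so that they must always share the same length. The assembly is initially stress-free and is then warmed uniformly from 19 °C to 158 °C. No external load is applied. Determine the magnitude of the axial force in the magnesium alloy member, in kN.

P ≈ 86.9 kN (compressive in the magnesium alloy)

The magnesium alloy has the larger α, so on heating it would change length more than the titanium alloy if both were free. The rigid plates force a common final length, so the magnesium alloy is put into compression and the titanium alloy into tension, with equal and opposite forces P (no external load).
Setting the final lengths equal and cancelling L: (α₁ − α₂)ΔT = P/(A₁E₁) + P/(A₂E₂).
|α₁ − α₂|·ΔT = 16.2×10⁻⁶ × 139 = 0.002252.
1/(A₁E₁) + 1/(A₂E₂) = 1/(1850×45×10³) + 1/(625×115×10³) = 2.593×10⁻⁸ N⁻¹.
So P = 0.002252 / 2.593×10⁻⁸ = 86.86 kN.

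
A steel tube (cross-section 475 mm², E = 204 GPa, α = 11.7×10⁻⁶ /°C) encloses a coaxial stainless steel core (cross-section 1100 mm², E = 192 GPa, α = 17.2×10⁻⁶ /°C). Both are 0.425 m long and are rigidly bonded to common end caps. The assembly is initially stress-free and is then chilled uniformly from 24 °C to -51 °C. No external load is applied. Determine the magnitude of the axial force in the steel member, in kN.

Both members must finish at the same length. With the larger α, the stainless steel tends to over-contract; the plates restrain it, putting the stainless steel in tension and the steel in compression. With no external load the two internal forces are equal and opposite, magnitude P.
Compatibility of the two members (thermal + elastic change equal): (α₁ − α₂)ΔT = P·[1/(A₁E₁) + 1/(A₂E₂)].
|α₁ − α₂|·ΔT = 5.5×10⁻⁶ × 75 = 0.0004125.
1/(A₁E₁) + 1/(A₂E₂) = 1/(475×204×10³) + 1/(1100×192×10³) = 1.505×10⁻⁸ N⁻¹.
So P = 0.0004125 / 1.505×10⁻⁸ = 27.4 kN.

P ≈ 27.4 kN (compressive in the steel)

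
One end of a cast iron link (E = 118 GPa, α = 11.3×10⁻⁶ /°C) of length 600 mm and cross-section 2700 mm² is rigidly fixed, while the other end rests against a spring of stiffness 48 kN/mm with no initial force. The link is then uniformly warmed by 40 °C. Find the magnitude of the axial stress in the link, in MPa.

σ ≈ 4.42 MPa (compressive)

If the spring were absent the link would lengthen by αΔT L = 11.3×10⁻⁶ × 40 × 600 = 0.2712 mm.
With a force P in the spring, the elastic change of the link is PL/(AE) and that of the spring is P/k; compatibility requires their sum to equal δ_free.
P [ L/(AE) + 1/k ] = δ_free → P [ 600/(2700×118×10³) + 1/(48×10³) ] = 0.2712.
P = 0.2712 / 2.272×10⁻⁵ = 11940 N.
σ = P/A = 11940/2700 = 4.422 MPa.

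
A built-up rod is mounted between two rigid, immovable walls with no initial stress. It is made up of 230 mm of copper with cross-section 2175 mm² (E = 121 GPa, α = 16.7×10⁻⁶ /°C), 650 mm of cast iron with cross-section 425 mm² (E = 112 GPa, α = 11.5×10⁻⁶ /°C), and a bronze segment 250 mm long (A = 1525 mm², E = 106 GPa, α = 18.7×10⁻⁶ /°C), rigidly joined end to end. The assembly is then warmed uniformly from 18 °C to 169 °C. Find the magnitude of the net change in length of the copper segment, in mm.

|ΔL| ≈ 0.449 mm

With the walls removed the bar would change length by δ_free = Σ αᵢΔT Lᵢ = 16.7×10⁻⁶×151×230 + 11.5×10⁻⁶×151×650 + 18.7×10⁻⁶×151×250 = 2.415 mm.
The walls prevent any net length change, so an axial force P (same in every segment) develops. Compatibility: P · Σ Lᵢ/(AᵢEᵢ) = δ_free.
Σ Lᵢ/(AᵢEᵢ) = 230/(2175×121×10³) + 650/(425×112×10³) + 250/(1525×106×10³) = 1.608×10⁻⁵ mm/N.
So P = 2.415 / 1.608×10⁻⁵ = 150.2 kN, compressive.
For the copper segment, free thermal change = 16.7×10⁻⁶×151×230 = 0.58 mm and elastic change from P = 150200×230/(2175×121×10³) = 0.1313 mm; these oppose, so the net change is 0.449 mm (segment lengthens).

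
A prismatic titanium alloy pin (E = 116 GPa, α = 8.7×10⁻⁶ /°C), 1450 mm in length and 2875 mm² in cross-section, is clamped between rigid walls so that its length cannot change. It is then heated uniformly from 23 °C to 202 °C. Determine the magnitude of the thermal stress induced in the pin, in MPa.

σ ≈ 181 MPa (compressive)

With length fixed, the mechanical strain must cancel the thermal strain αΔT = 8.7×10⁻⁶ × 179 = 1557.3×10⁻⁶.
σ = EαΔT = 116×10³ × 8.7×10⁻⁶ × 179 = 180.6 MPa (compressive; the pin is trying to expand).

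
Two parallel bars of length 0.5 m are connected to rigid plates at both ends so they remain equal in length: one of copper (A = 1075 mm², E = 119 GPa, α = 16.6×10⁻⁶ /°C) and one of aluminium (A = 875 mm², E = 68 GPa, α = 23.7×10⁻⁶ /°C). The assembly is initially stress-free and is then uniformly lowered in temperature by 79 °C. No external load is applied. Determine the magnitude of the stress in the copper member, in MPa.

The aluminium has the larger α, so on cooling it would change length more than the copper if both were free. The rigid plates force a common final length, so the aluminium is put into tension and the copper into compression, with equal and opposite forces P (no external load).
Compatibility of the two members (thermal + elastic change equal): (α₁ − α₂)ΔT = P·[1/(A₁E₁) + 1/(A₂E₂)].
|α₁ − α₂|·ΔT = 7.1×10⁻⁶ × 79 = 0.0005609.
1/(A₁E₁) + 1/(A₂E₂) = 1/(1075×119×10³) + 1/(875×68×10³) = 2.462×10⁻⁸ N⁻¹.
P = 0.0005609 / 2.462×10⁻⁸ = 22780 N = 22.78 kN.
σ_{copper} = P/A₁ = 22780/1075 = 21.19 MPa, compressive.

σ ≈ 21.2 MPa (compressive)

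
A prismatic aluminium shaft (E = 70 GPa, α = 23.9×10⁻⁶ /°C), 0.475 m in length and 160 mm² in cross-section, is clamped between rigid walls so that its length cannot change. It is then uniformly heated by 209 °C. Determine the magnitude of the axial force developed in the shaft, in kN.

With zero net strain, σ = E·αΔT = 70 GPa × 23.9×10⁻⁶ × 209 = 349.7 MPa.
Then P = σA = 349.7 × 160 mm² = 55.95 kN, compressive.

P ≈ 55.9 kN (compressive)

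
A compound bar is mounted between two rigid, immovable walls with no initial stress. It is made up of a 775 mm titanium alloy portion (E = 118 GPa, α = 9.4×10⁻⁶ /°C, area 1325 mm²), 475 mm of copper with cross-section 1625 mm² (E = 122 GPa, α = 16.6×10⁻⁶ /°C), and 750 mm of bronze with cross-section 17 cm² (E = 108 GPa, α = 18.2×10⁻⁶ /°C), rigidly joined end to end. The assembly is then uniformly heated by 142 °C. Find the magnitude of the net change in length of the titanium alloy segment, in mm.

|ΔL| ≈ 0.739 mm

Free thermal expansion of the whole bar: Σ αᵢΔT Lᵢ = 9.4×10⁻⁶×142×775 + 16.6×10⁻⁶×142×475 + 18.2×10⁻⁶×142×750 = 4.092 mm.
The walls prevent any net length change, so an axial force P (same in every segment) develops. Compatibility: P · Σ Lᵢ/(AᵢEᵢ) = δ_free.
Σ Lᵢ/(AᵢEᵢ) = 775/(1325×118×10³) + 475/(1625×122×10³) + 750/(1700×108×10³) = 1.144×10⁻⁵ mm/N.
P = 4.092 / 1.144×10⁻⁵ = 357800 N = 357.8 kN, compressive.
For the titanium alloy segment, free thermal change = 9.4×10⁻⁶×142×775 = 1.034 mm and elastic change from P = 357800×775/(1325×118×10³) = 1.774 mm; these oppose, so the net change is 0.739 mm (segment shortens).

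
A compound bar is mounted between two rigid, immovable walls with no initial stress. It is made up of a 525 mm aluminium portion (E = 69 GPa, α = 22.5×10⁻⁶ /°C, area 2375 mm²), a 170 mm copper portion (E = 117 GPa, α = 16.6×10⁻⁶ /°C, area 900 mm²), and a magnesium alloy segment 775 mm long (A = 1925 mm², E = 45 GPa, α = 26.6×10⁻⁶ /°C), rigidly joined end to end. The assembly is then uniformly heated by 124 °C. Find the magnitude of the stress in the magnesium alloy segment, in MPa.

Free thermal expansion of the whole bar: Σ αᵢΔT Lᵢ = 22.5×10⁻⁶×124×525 + 16.6×10⁻⁶×124×170 + 26.6×10⁻⁶×124×775 = 4.371 mm.
Since the ends are fixed, an axial force P builds up, equal in every segment, with P · Σ Lᵢ/(AᵢEᵢ) = δ_free.
The series flexibility is Σ Lᵢ/(AᵢEᵢ) = 525/(2375×69×10³) + 170/(900×117×10³) + 775/(1925×45×10³) = 1.376×10⁻⁵ mm/N.
P = 4.371 / 1.376×10⁻⁵ = 317500 N = 317.5 kN, compressive.
σ_{magnesium alloy} = P / A = 317500 / 1925 = 165 MPa.

σ ≈ 165 MPa (compressive)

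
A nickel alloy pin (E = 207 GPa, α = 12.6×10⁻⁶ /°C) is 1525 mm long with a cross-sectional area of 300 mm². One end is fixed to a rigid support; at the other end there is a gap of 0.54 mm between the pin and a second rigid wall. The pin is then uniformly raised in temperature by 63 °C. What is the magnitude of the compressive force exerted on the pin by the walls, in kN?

Free thermal elongation = αΔT L = 12.6×10⁻⁶ × 63 × 1525 = 1.211 mm.
This exceeds the 0.54 mm gap, so the wall pushes back. The portion of expansion that must be recovered elastically is δ_free − gap = 1.211 − 0.54 = 0.6705 mm.
Compatibility: PL/(AE) = 0.6705 mm, so σ = P/A = E × (0.6705/1525) = 91.02 MPa.
P = σA = 91.02 × 300 = 27.31 kN.

P ≈ 27.3 kN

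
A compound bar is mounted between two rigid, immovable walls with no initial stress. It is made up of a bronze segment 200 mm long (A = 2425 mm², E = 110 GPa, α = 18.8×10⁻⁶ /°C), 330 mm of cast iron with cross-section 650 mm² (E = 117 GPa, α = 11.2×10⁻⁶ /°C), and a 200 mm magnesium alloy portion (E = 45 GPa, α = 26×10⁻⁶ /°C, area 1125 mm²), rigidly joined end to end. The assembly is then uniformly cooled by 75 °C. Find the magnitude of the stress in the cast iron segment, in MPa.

σ ≈ 162 MPa (tensile)

If the supports were absent, the total length change would be Σ αᵢΔT Lᵢ = 18.8×10⁻⁶×75×200 + 11.2×10⁻⁶×75×330 + 26×10⁻⁶×75×200 = 0.9492 mm.
The walls prevent any net length change, so an axial force P (same in every segment) develops. Compatibility: P · Σ Lᵢ/(AᵢEᵢ) = δ_free.
The series flexibility is Σ Lᵢ/(AᵢEᵢ) = 200/(2425×110×10³) + 330/(650×117×10³) + 200/(1125×45×10³) = 9.04×10⁻⁶ mm/N.
So P = 0.9492 / 9.04×10⁻⁶ = 105 kN, tensile.
σ_{cast iron} = P / A = 105000 / 650 = 161.5 MPa.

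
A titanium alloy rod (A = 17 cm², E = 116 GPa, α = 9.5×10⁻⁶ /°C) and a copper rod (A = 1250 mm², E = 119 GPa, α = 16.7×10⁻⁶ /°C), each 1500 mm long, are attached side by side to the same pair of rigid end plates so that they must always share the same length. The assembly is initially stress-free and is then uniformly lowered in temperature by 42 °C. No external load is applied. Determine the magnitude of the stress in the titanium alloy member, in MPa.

The copper has the larger α, so on cooling it would change length more than the titanium alloy if both were free. The rigid plates force a common final length, so the copper is put into tension and the titanium alloy into compression, with equal and opposite forces P (no external load).
Setting the final lengths equal and cancelling L: (α₁ − α₂)ΔT = P/(A₁E₁) + P/(A₂E₂).
|α₁ − α₂|·ΔT = 7.2×10⁻⁶ × 42 = 0.0003024.
1/(A₁E₁) + 1/(A₂E₂) = 1/(1700×116×10³) + 1/(1250×119×10³) = 1.179×10⁻⁸ N⁻¹.
P = 0.0003024 / 1.179×10⁻⁸ = 25640 N = 25.64 kN.
σ_{titanium alloy} = P/A₁ = 25640/1700 = 15.08 MPa, compressive.

σ ≈ 15.1 MPa (compressive)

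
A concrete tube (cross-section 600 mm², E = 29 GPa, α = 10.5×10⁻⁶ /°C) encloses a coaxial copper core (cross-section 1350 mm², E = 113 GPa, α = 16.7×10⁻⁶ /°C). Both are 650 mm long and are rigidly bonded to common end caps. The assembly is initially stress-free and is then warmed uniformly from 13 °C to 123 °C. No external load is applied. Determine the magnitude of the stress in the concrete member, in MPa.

Equilibrium of a rigid end plate with no external load gives equal and opposite internal forces ±P in the two members. Since α_{copper} > α_{concrete}, heating drives the copper into compression and the concrete into tension.
Setting the final lengths equal and cancelling L: (α₁ − α₂)ΔT = P/(A₁E₁) + P/(A₂E₂).
|α₁ − α₂|·ΔT = 6.2×10⁻⁶ × 110 = 0.000682.
1/(A₁E₁) + 1/(A₂E₂) = 1/(600×29×10³) + 1/(1350×113×10³) = 6.403×10⁻⁸ N⁻¹.
So P = 0.000682 / 6.403×10⁻⁸ = 10.65 kN.
σ_{concrete} = P/A₁ = 10650/600 = 17.75 MPa, tensile.

σ ≈ 17.8 MPa (tensile)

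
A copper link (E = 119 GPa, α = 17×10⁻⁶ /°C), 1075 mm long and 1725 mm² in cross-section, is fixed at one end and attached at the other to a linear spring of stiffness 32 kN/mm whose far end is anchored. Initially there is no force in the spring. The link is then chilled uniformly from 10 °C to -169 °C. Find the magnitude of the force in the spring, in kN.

The unrestrained thermal change is αΔT L = 17×10⁻⁶ × 179 × 1075 = 3.271 mm.
Let P be the tensile force in the spring. The link extends elastically by PL/(AE) and the spring stretches by P/k; together these equal δ_free.
P [ L/(AE) + 1/k ] = δ_free → P [ 1075/(1725×119×10³) + 1/(32×10³) ] = 3.271.
P = 3.271 / 3.649×10⁻⁵ = 89650 N.

P ≈ 89.7 kN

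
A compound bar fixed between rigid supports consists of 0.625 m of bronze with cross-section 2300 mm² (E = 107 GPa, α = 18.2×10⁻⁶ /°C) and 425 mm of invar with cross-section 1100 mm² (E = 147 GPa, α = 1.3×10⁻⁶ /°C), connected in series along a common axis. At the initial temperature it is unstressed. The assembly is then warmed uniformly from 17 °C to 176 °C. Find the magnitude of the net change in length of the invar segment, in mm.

With the walls removed the bar would change length by δ_free = Σ αᵢΔT Lᵢ = 18.2×10⁻⁶×159×625 + 1.3×10⁻⁶×159×425 = 1.896 mm.
The walls prevent any net length change, so an axial force P (same in every segment) develops. Compatibility: P · Σ Lᵢ/(AᵢEᵢ) = δ_free.
Σ Lᵢ/(AᵢEᵢ) = 625/(2300×107×10³) + 425/(1100×147×10³) = 5.168×10⁻⁶ mm/N.
P = 1.896 / 5.168×10⁻⁶ = 367000 N = 367 kN, compressive.
For the invar segment, free thermal change = 1.3×10⁻⁶×159×425 = 0.08785 mm and elastic change from P = 367000×425/(1100×147×10³) = 0.9645 mm; these oppose, so the net change is 0.877 mm (segment shortens).

|ΔL| ≈ 0.877 mm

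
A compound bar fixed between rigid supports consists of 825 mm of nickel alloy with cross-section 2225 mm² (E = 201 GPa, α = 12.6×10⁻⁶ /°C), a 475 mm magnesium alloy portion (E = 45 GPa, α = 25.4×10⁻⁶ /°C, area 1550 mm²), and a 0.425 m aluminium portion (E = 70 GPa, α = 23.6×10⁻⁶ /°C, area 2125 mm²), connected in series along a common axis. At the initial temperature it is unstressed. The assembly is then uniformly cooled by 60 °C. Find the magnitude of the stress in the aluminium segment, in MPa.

σ ≈ 79.7 MPa (tensile)

If the supports were absent, the total length change would be Σ αᵢΔT Lᵢ = 12.6×10⁻⁶×60×825 + 25.4×10⁻⁶×60×475 + 23.6×10⁻⁶×60×425 = 1.949 mm.
Since the ends are fixed, an axial force P builds up, equal in every segment, with P · Σ Lᵢ/(AᵢEᵢ) = δ_free.
Σ Lᵢ/(AᵢEᵢ) = 825/(2225×201×10³) + 475/(1550×45×10³) + 425/(2125×70×10³) = 1.151×10⁻⁵ mm/N.
Hence P = δ_free / Σ(L/AE) = 1.949/1.151×10⁻⁵ = 169.3 kN (tensile).
σ_{aluminium} = P / A = 169300 / 2125 = 79.69 MPa.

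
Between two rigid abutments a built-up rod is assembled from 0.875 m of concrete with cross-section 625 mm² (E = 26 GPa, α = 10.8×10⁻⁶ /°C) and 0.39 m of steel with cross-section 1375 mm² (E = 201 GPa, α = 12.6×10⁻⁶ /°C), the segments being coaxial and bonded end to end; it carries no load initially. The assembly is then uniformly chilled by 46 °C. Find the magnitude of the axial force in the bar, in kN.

P ≈ 12 kN (tensile)

Free thermal contraction of the whole bar: Σ αᵢΔT Lᵢ = 10.8×10⁻⁶×46×875 + 12.6×10⁻⁶×46×390 = 0.6607 mm.
The rigid supports impose zero overall length change; the single axial force P common to all segments must satisfy P Σ Lᵢ/(AᵢEᵢ) = δ_free.
Σ Lᵢ/(AᵢEᵢ) = 875/(625×26×10³) + 390/(1375×201×10³) = 5.526×10⁻⁵ mm/N.
P = 0.6607 / 5.526×10⁻⁵ = 11960 N = 11.96 kN, tensile.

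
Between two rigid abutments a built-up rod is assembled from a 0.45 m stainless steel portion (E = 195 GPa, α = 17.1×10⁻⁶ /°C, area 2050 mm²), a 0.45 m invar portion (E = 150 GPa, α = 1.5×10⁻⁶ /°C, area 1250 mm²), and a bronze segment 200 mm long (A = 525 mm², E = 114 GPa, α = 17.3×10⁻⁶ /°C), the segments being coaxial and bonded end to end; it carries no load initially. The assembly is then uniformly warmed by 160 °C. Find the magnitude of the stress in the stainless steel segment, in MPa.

If the supports were absent, the total length change would be Σ αᵢΔT Lᵢ = 17.1×10⁻⁶×160×450 + 1.5×10⁻⁶×160×450 + 17.3×10⁻⁶×160×200 = 1.893 mm.
Since the ends are fixed, an axial force P builds up, equal in every segment, with P · Σ Lᵢ/(AᵢEᵢ) = δ_free.
Σ Lᵢ/(AᵢEᵢ) = 450/(2050×195×10³) + 450/(1250×150×10³) + 200/(525×114×10³) = 6.867×10⁻⁶ mm/N.
Hence P = δ_free / Σ(L/AE) = 1.893/6.867×10⁻⁶ = 275.6 kN (compressive).
σ_{stainless steel} = P / A = 275600 / 2050 = 134.4 MPa.

σ ≈ 134 MPa (compressive)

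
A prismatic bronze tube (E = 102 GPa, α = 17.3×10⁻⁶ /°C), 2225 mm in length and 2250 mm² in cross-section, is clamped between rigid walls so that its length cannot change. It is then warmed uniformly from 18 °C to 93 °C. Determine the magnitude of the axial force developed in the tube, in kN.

Full restraint means ε = 0, so the stress is σ = EαΔT = 102×10³ × 17.3×10⁻⁶ × 75 = 132.3 MPa.
Then P = σA = 132.3 × 2250 mm² = 297.8 kN, compressive.

P ≈ 298 kN (compressive)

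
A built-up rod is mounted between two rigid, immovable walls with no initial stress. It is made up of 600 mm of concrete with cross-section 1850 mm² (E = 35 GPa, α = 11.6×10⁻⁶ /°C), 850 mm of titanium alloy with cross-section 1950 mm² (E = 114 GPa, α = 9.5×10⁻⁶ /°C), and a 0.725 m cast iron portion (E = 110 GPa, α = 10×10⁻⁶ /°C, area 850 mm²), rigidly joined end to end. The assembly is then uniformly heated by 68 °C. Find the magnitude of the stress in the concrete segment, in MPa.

σ ≈ 39.3 MPa (compressive)

With the walls removed the bar would change length by δ_free = Σ αᵢΔT Lᵢ = 11.6×10⁻⁶×68×600 + 9.5×10⁻⁶×68×850 + 10×10⁻⁶×68×725 = 1.515 mm.
Since the ends are fixed, an axial force P builds up, equal in every segment, with P · Σ Lᵢ/(AᵢEᵢ) = δ_free.
The series flexibility is Σ Lᵢ/(AᵢEᵢ) = 600/(1850×35×10³) + 850/(1950×114×10³) + 725/(850×110×10³) = 2.084×10⁻⁵ mm/N.
P = 1.515 / 2.084×10⁻⁵ = 72700 N = 72.7 kN, compressive.
σ_{concrete} = P / A = 72700 / 1850 = 39.3 MPa.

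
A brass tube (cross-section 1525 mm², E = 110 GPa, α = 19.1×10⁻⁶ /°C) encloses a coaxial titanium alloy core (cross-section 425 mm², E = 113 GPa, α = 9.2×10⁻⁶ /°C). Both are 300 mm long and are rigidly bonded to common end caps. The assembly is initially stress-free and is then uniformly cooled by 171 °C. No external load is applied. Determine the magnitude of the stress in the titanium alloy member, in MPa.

σ ≈ 149 MPa (compressive)

The brass has the larger α, so on cooling it would change length more than the titanium alloy if both were free. The rigid plates force a common final length, so the brass is put into tension and the titanium alloy into compression, with equal and opposite forces P (no external load).
Equating the net (thermal + elastic) strains gives |α₁ − α₂|·ΔT = P·[1/(A₁E₁) + 1/(A₂E₂)].
|α₁ − α₂|·ΔT = 9.9×10⁻⁶ × 171 = 0.001693.
1/(A₁E₁) + 1/(A₂E₂) = 1/(1525×110×10³) + 1/(425×113×10³) = 2.678×10⁻⁸ N⁻¹.
P = 0.001693 / 2.678×10⁻⁸ = 63210 N = 63.21 kN.
σ_{titanium alloy} = P/A₂ = 63210/425 = 148.7 MPa, compressive.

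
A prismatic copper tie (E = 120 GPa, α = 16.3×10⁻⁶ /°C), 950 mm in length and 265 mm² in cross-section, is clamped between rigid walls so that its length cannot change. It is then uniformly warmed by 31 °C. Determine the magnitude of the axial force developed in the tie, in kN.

P ≈ 16.1 kN (compressive)

With zero net strain, σ = E·αΔT = 120 GPa × 16.3×10⁻⁶ × 31 = 60.64 MPa.
P = AEαΔT = 265 × 120×10³ × 16.3×10⁻⁶ × 31 = 16.07 kN (compressive).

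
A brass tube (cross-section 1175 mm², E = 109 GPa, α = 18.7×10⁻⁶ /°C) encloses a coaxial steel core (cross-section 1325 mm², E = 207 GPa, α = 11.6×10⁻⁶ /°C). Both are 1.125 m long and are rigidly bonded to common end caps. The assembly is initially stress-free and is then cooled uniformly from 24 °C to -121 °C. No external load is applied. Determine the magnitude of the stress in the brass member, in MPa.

σ ≈ 76.5 MPa (tensile)

Equilibrium of a rigid end plate with no external load gives equal and opposite internal forces ±P in the two members. Since α_{brass} > α_{steel}, cooling drives the brass into tension and the steel into compression.
Setting the final lengths equal and cancelling L: (α₁ − α₂)ΔT = P/(A₁E₁) + P/(A₂E₂).
|α₁ − α₂|·ΔT = 7.1×10⁻⁶ × 145 = 0.001029.
1/(A₁E₁) + 1/(A₂E₂) = 1/(1175×109×10³) + 1/(1325×207×10³) = 1.145×10⁻⁸ N⁻¹.
P = 0.001029 / 1.145×10⁻⁸ = 89880 N = 89.88 kN.
σ_{brass} = P/A₁ = 89880/1175 = 76.5 MPa, tensile.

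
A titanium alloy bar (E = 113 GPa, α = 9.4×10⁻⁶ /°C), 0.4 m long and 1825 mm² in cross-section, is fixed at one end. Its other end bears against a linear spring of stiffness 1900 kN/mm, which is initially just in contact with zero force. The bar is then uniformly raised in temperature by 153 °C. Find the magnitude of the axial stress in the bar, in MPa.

σ ≈ 128 MPa (compressive)

If the spring were absent the bar would lengthen by αΔT L = 9.4×10⁻⁶ × 153 × 400 = 0.5753 mm.
With a force P in the spring, the elastic change of the bar is PL/(AE) and that of the spring is P/k; compatibility requires their sum to equal δ_free.
So P = δ_free / [L/(AE) + 1/k] = 0.5753 / [ 400/(1825×113×10³) + 1/(1900×10³) ].
P = 0.5753 / 2.466×10⁻⁶ = 233300 N.
σ = P/A = 233300/1825 = 127.8 MPa.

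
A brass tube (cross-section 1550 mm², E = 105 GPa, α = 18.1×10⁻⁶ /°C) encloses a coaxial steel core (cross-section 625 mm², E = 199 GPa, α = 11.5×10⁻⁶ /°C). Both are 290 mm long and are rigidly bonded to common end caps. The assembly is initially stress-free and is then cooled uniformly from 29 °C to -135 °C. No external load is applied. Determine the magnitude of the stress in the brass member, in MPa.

σ ≈ 49.2 MPa (tensile)

The brass has the larger α, so on cooling it would change length more than the steel if both were free. The rigid plates force a common final length, so the brass is put into tension and the steel into compression, with equal and opposite forces P (no external load).
Compatibility of the two members (thermal + elastic change equal): (α₁ − α₂)ΔT = P·[1/(A₁E₁) + 1/(A₂E₂)].
|α₁ − α₂|·ΔT = 6.6×10⁻⁶ × 164 = 0.001082.
1/(A₁E₁) + 1/(A₂E₂) = 1/(1550×105×10³) + 1/(625×199×10³) = 1.418×10⁻⁸ N⁻¹.
So P = 0.001082 / 1.418×10⁻⁸ = 76.31 kN.
σ_{brass} = P/A₁ = 76310/1550 = 49.23 MPa, tensile.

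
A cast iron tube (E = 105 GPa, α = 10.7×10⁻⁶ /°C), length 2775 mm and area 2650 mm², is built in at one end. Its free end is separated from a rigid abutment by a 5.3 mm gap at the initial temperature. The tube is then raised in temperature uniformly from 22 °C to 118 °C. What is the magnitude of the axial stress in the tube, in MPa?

σ ≈ 0 MPa

Unrestrained expansion: δ_free = αΔT L = 10.7×10⁻⁶ × 96 × 2775 = 2.85 mm.
This is smaller than the 5.3 mm clearance, so the tube expands freely without reaching the stop — the stress is zero.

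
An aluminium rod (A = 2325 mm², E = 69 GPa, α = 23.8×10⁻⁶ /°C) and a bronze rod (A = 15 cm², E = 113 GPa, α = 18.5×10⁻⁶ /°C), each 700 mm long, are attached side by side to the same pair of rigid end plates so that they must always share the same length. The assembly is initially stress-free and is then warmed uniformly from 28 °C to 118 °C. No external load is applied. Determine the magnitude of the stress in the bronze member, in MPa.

The aluminium has the larger α, so on heating it would change length more than the bronze if both were free. The rigid plates force a common final length, so the aluminium is put into compression and the bronze into tension, with equal and opposite forces P (no external load).
Compatibility of the two members (thermal + elastic change equal): (α₁ − α₂)ΔT = P·[1/(A₁E₁) + 1/(A₂E₂)].
|α₁ − α₂|·ΔT = 5.3×10⁻⁶ × 90 = 0.000477.
1/(A₁E₁) + 1/(A₂E₂) = 1/(2325×69×10³) + 1/(1500×113×10³) = 1.213×10⁻⁸ N⁻¹.
So P = 0.000477 / 1.213×10⁻⁸ = 39.31 kN.
σ_{bronze} = P/A₂ = 39310/1500 = 26.21 MPa, tensile.

σ ≈ 26.2 MPa (tensile)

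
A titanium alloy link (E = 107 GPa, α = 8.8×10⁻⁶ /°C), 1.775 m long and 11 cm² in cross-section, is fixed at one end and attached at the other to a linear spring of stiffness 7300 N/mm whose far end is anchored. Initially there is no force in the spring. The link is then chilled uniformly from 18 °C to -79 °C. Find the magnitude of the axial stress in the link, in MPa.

σ ≈ 9.06 MPa (tensile)

The unrestrained thermal change is αΔT L = 8.8×10⁻⁶ × 97 × 1775 = 1.515 mm.
With a force P in the spring, the elastic change of the link is PL/(AE) and that of the spring is P/k; compatibility requires their sum to equal δ_free.
So P = δ_free / [L/(AE) + 1/k] = 1.515 / [ 1775/(1100×107×10³) + 1/(7300) ].
P = 1.515 / 0.0001521 = 9964 N.
σ = P/A = 9964/1100 = 9.058 MPa.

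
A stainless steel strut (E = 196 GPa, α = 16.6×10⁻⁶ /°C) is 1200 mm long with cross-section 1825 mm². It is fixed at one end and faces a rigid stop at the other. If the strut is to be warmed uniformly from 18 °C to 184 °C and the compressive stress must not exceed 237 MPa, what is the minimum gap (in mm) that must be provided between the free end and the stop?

With no wall the strut would lengthen by αΔT L = 16.6×10⁻⁶ × 166 × 1200 = 3.307 mm.
A stress of 237 MPa corresponds to the wall pushing the strut back by σL/E = 237×1200/(196×10³) = 1.451 mm.
So the gap has to take up the difference, g_min = δ_free − σL/E = 3.307 − 1.451 = 1.856 mm.

g ≈ 1.86 mm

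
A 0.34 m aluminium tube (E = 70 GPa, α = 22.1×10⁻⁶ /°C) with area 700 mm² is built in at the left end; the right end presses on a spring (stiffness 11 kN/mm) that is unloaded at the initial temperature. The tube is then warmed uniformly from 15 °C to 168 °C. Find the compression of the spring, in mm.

δ ≈ 1.07 mm

If the spring were absent the tube would lengthen by αΔT L = 22.1×10⁻⁶ × 153 × 340 = 1.15 mm.
With a force P in the spring, the elastic change of the tube is PL/(AE) and that of the spring is P/k; compatibility requires their sum to equal δ_free.
So P = δ_free / [L/(AE) + 1/k] = 1.15 / [ 340/(700×70×10³) + 1/(11×10³) ].
P = 1.15 / 9.785×10⁻⁵ = 11750 N.
Spring compression = P/k = 11750/(11×10³) = 1.068 mm.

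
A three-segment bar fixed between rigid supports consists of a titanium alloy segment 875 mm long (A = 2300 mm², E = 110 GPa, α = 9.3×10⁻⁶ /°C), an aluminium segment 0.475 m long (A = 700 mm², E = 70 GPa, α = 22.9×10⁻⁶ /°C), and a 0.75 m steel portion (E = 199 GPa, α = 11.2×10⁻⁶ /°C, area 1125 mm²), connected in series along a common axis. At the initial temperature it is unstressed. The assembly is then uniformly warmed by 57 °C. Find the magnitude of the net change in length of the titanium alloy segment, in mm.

If the supports were absent, the total length change would be Σ αᵢΔT Lᵢ = 9.3×10⁻⁶×57×875 + 22.9×10⁻⁶×57×475 + 11.2×10⁻⁶×57×750 = 1.563 mm.
The walls prevent any net length change, so an axial force P (same in every segment) develops. Compatibility: P · Σ Lᵢ/(AᵢEᵢ) = δ_free.
The series flexibility is Σ Lᵢ/(AᵢEᵢ) = 875/(2300×110×10³) + 475/(700×70×10³) + 750/(1125×199×10³) = 1.65×10⁻⁵ mm/N.
P = 1.563 / 1.65×10⁻⁵ = 94690 N = 94.69 kN, compressive.
For the titanium alloy segment, free thermal change = 9.3×10⁻⁶×57×875 = 0.4638 mm and elastic change from P = 94690×875/(2300×110×10³) = 0.3275 mm; these oppose, so the net change is 0.136 mm (segment lengthens).

|ΔL| ≈ 0.136 mm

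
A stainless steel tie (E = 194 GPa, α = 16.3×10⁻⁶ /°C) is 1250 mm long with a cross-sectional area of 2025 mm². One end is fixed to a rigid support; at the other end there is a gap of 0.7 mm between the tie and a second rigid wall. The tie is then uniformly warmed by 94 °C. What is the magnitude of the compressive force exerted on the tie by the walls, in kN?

Free thermal elongation = αΔT L = 16.3×10⁻⁶ × 94 × 1250 = 1.915 mm.
After closing the 0.7 mm clearance, 1.915 − 0.7 = 1.215 mm of expansion remains to be suppressed by the wall.
Compatibility: PL/(AE) = 1.215 mm, so σ = P/A = E × (1.215/1250) = 188.6 MPa.
Force on the wall = σA = 188.6 × 2025 mm² = 381.9 kN.

P ≈ 382 kN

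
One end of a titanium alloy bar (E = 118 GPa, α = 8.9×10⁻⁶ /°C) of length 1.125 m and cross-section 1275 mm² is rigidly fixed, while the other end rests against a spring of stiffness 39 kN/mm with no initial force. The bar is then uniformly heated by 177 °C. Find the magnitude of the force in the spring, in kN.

Free thermal expansion: δ_free = αΔT L = 8.9×10⁻⁶ × 177 × 1125 = 1.772 mm.
With a force P in the spring, the elastic change of the bar is PL/(AE) and that of the spring is P/k; compatibility requires their sum to equal δ_free.
P [ L/(AE) + 1/k ] = δ_free → P [ 1125/(1275×118×10³) + 1/(39×10³) ] = 1.772.
P = 1.772 / 3.312×10⁻⁵ = 53510 N.

P ≈ 53.5 kN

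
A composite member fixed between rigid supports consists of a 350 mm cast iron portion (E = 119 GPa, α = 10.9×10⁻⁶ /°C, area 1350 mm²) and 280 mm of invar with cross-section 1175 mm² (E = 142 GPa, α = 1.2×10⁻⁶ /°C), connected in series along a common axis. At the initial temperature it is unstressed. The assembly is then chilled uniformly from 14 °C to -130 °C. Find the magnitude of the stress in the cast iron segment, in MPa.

Free thermal contraction of the whole bar: Σ αᵢΔT Lᵢ = 10.9×10⁻⁶×144×350 + 1.2×10⁻⁶×144×280 = 0.5977 mm.
Since the ends are fixed, an axial force P builds up, equal in every segment, with P · Σ Lᵢ/(AᵢEᵢ) = δ_free.
The series flexibility is Σ Lᵢ/(AᵢEᵢ) = 350/(1350×119×10³) + 280/(1175×142×10³) = 3.857×10⁻⁶ mm/N.
So P = 0.5977 / 3.857×10⁻⁶ = 155 kN, tensile.
σ_{cast iron} = P / A = 155000 / 1350 = 114.8 MPa.

σ ≈ 115 MPa (tensile)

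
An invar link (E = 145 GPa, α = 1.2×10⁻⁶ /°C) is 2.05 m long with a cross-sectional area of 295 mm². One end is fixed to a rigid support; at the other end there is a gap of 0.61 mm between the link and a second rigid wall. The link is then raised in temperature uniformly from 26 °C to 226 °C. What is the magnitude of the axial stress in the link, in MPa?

σ ≈ 0 MPa

Unrestrained expansion: δ_free = αΔT L = 1.2×10⁻⁶ × 200 × 2050 = 0.492 mm.
Since δ_free = 0.492 mm is less than the 0.61 mm gap, the link never touches the wall. No axial force develops.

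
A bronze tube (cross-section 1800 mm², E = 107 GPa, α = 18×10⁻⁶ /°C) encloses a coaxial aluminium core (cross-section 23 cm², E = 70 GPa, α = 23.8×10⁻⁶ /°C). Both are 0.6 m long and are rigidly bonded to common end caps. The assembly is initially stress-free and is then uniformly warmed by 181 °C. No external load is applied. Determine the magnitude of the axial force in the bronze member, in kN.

P ≈ 92.1 kN (tensile in the bronze)

Equilibrium of a rigid end plate with no external load gives equal and opposite internal forces ±P in the two members. Since α_{aluminium} > α_{bronze}, heating drives the aluminium into compression and the bronze into tension.
Compatibility of the two members (thermal + elastic change equal): (α₁ − α₂)ΔT = P·[1/(A₁E₁) + 1/(A₂E₂)].
|α₁ − α₂|·ΔT = 5.8×10⁻⁶ × 181 = 0.00105.
1/(A₁E₁) + 1/(A₂E₂) = 1/(1800×107×10³) + 1/(2300×70×10³) = 1.14×10⁻⁸ N⁻¹.
P = 0.00105 / 1.14×10⁻⁸ = 92060 N = 92.06 kN.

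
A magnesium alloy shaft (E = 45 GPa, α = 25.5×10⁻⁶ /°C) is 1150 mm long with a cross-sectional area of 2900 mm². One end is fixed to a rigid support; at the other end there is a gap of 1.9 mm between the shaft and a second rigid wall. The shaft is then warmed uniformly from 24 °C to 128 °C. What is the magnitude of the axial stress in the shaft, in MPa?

σ ≈ 45 MPa (compressive)

If the wall were absent the shaft would grow by αΔT L = 25.5×10⁻⁶ × 104 × 1150 = 3.05 mm.
This exceeds the 1.9 mm gap, so the wall pushes back. The portion of expansion that must be recovered elastically is δ_free − gap = 3.05 − 1.9 = 1.15 mm.
So σ = E(δ_free − g)/L = 45×10³ × 1.15/1150 = 44.99 MPa.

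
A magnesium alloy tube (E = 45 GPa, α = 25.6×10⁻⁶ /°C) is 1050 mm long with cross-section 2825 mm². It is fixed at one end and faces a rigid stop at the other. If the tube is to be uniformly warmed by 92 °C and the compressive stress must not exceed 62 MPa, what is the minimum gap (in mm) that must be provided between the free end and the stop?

Free expansion if unrestrained: δ_free = αΔT L = 25.6×10⁻⁶ × 92 × 1050 = 2.473 mm.
A stress of 62 MPa corresponds to the wall pushing the tube back by σL/E = 62×1050/(45×10³) = 1.447 mm.
So the gap has to take up the difference, g_min = δ_free − σL/E = 2.473 − 1.447 = 1.026 mm.

g ≈ 1.03 mm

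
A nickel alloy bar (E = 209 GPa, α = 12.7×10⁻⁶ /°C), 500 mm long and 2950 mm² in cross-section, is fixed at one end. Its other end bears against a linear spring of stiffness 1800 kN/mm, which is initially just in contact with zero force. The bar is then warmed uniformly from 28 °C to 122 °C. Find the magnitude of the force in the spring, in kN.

P ≈ 437 kN

The unrestrained thermal change is αΔT L = 12.7×10⁻⁶ × 94 × 500 = 0.5969 mm.
With a force P in the spring, the elastic change of the bar is PL/(AE) and that of the spring is P/k; compatibility requires their sum to equal δ_free.
P [ L/(AE) + 1/k ] = δ_free → P [ 500/(2950×209×10³) + 1/(1800×10³) ] = 0.5969.
P = 0.5969 / 1.367×10⁻⁶ = 436800 N.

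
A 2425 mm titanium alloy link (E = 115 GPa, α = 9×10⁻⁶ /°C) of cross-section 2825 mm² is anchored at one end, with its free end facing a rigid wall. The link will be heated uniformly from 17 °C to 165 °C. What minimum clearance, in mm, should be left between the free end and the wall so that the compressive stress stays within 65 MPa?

g ≈ 1.86 mm

With no wall the link would lengthen by αΔT L = 9×10⁻⁶ × 148 × 2425 = 3.23 mm.
A stress of 65 MPa corresponds to the wall pushing the link back by σL/E = 65×2425/(115×10³) = 1.371 mm.
The gap must absorb the remainder: g_min = 3.23 − 1.371 = 1.859 mm.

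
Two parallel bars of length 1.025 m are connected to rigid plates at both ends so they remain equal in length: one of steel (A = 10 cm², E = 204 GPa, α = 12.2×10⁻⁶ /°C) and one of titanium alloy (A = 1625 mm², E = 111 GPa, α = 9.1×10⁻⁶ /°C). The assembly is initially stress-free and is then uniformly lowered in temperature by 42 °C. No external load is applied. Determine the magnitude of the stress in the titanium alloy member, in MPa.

The steel has the larger α, so on cooling it would change length more than the titanium alloy if both were free. The rigid plates force a common final length, so the steel is put into tension and the titanium alloy into compression, with equal and opposite forces P (no external load).
Setting the final lengths equal and cancelling L: (α₁ − α₂)ΔT = P/(A₁E₁) + P/(A₂E₂).
|α₁ − α₂|·ΔT = 3.1×10⁻⁶ × 42 = 0.0001302.
1/(A₁E₁) + 1/(A₂E₂) = 1/(1000×204×10³) + 1/(1625×111×10³) = 1.045×10⁻⁸ N⁻¹.
So P = 0.0001302 / 1.045×10⁻⁸ = 12.46 kN.
σ_{titanium alloy} = P/A₂ = 12460/1625 = 7.67 MPa, compressive.

σ ≈ 7.67 MPa (compressive)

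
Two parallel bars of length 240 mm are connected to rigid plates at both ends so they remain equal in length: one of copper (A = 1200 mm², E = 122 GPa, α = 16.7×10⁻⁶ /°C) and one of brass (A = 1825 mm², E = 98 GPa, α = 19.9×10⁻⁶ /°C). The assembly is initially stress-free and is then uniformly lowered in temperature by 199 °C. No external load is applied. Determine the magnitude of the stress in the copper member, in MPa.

σ ≈ 42.7 MPa (compressive)

Both members must finish at the same length. With the larger α, the brass tends to over-contract; the plates restrain it, putting the brass in tension and the copper in compression. With no external load the two internal forces are equal and opposite, magnitude P.
Compatibility of the two members (thermal + elastic change equal): (α₁ − α₂)ΔT = P·[1/(A₁E₁) + 1/(A₂E₂)].
|α₁ − α₂|·ΔT = 3.2×10⁻⁶ × 199 = 0.0006368.
1/(A₁E₁) + 1/(A₂E₂) = 1/(1200×122×10³) + 1/(1825×98×10³) = 1.242×10⁻⁸ N⁻¹.
P = 0.0006368 / 1.242×10⁻⁸ = 51260 N = 51.26 kN.
σ_{copper} = P/A₁ = 51260/1200 = 42.72 MPa, compressive.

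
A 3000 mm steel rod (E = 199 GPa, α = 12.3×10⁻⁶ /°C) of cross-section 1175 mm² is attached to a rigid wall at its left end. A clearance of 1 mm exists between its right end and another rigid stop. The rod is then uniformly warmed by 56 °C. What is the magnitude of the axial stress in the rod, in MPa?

Free thermal elongation = αΔT L = 12.3×10⁻⁶ × 56 × 3000 = 2.066 mm.
This exceeds the 1 mm gap, so the wall pushes back. The portion of expansion that must be recovered elastically is δ_free − gap = 2.066 − 1 = 1.066 mm.
Compatibility: PL/(AE) = 1.066 mm, so σ = P/A = E × (1.066/3000) = 70.74 MPa.

σ ≈ 70.7 MPa (compressive)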